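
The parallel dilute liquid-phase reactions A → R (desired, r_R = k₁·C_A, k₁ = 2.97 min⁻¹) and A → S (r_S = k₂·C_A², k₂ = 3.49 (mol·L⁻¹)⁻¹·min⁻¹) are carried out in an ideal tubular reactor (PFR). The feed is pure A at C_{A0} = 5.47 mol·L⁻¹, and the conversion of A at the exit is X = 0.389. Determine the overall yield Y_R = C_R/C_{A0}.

C_A = C_{A0}(1−X) = 3.342 mol·L⁻¹.
Along a PFR/batch, dC_R/dC_A = −r_R/(r_R+r_S) = −k₁/(k₁+k₂·C_A).
Integrating from C_{A0} to C_A: C_R = (2.97/3.49)·ln[(2.97+3.49·5.47)/(2.97+3.49·3.34)] = 0.8510·ln(22.06/14.63) = 0.3493 mol·L⁻¹.
Y_R = C_R/C_{A0} = 0.3493/5.47 = 0.0639.

0.0639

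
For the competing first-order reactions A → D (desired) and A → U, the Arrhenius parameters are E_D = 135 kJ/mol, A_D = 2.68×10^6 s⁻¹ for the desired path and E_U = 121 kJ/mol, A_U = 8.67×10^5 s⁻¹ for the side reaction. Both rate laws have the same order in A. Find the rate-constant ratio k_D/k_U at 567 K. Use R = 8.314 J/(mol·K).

0.159

Since both paths have the same order in A, the concentration cancels and S_{D/U} = k_D/k_U = (A_D/A_U)·exp[(E_U−E_D)/(RT)].
(E_U−E_D)/(RT) = (121−135)×10³/(8.314×567) = -14000/4714 = -2.970.
k_D/k_U = (2.68×10^6/8.67×10^5)·exp(-2.970) = 3.091 × 0.05131 = 0.159.
Since E_D > E_U, raising the temperature improves selectivity toward D.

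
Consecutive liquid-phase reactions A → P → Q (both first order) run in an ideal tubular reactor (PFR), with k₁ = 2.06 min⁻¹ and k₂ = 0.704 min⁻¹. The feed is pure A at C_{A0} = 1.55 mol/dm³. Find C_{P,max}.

0.888 mol/dm³

Evaluating C_P at τ_opt = ln(k₂/k₁)/(k₂−k₁) gives C_{P,max}/C_{A0} = (k₁/k₂)^[k₂/(k₂−k₁)].
= (2.06/0.704)^(0.704/(0.704−2.06)) = (2.926)^(-0.5192) = 0.5727.
C_{P,max} = 0.5727×1.55 = 0.888 mol/dm³.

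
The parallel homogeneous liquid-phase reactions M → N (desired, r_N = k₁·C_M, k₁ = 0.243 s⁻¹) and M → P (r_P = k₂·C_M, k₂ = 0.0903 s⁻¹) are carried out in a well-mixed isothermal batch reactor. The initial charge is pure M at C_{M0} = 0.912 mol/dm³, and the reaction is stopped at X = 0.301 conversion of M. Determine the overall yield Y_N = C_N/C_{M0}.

0.219

C_M = C_{M0}(1−X) = 0.6375 mol/dm³.
Both paths are first order in M, so the instantaneous fraction to N is constant: dC_N/d(−C_M) = k₁/(k₁+k₂) = 0.7291.
C_N = 0.7291·(C_{M0}−C_M) = 0.7291×0.2745 = 0.200 mol/dm³.
Y_N = C_N/C_{M0} = 0.2001/0.912 = 0.219.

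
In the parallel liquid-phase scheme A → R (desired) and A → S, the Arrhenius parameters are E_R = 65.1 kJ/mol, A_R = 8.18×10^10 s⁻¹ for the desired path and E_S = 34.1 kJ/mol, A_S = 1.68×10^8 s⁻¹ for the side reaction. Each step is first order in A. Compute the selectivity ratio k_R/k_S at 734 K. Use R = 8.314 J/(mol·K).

Since both paths have the same order in A, the concentration cancels and S_{R/S} = k_R/k_S = (A_R/A_S)·exp[(E_S−E_R)/(RT)].
(E_S−E_R)/(RT) = (34.1−65.1)×10³/(8.314×734) = -31000/6102 = -5.080.
k_R/k_S = (8.18×10^10/1.68×10^8)·exp(-5.080) = 486.9 × 0.006220 = 3.03.
Since E_R > E_S, raising the temperature improves selectivity toward R.

3.03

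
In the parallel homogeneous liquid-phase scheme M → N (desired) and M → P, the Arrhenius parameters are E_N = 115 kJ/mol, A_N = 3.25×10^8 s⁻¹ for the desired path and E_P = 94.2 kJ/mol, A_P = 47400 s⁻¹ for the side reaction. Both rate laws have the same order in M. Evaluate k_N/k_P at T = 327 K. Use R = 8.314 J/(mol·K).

3.26

Since both paths have the same order in M, the concentration cancels and S_{N/P} = k_N/k_P = (A_N/A_P)·exp[(E_P−E_N)/(RT)].
(E_P−E_N)/(RT) = (94.2−115)×10³/(8.314×327) = -20800/2719 = -7.651.
k_N/k_P = (3.25×10^8/47400)·exp(-7.651) = 6857 × 4.757×10^-4 = 3.26.
Since E_N > E_P, raising the temperature improves selectivity toward N.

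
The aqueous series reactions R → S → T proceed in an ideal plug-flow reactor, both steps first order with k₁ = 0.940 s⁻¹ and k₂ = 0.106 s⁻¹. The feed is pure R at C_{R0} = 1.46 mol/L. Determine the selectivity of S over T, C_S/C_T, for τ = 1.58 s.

9.25

For first-order series with pure R initially, C_S(τ) = k₁C_{R0}/(k₂−k₁)·(e^(−k₁τ) − e^(−k₂τ)).
e^(−k₁τ) = e^(−0.940×1.58) = e^(−1.485) = 0.2265; e^(−k₂τ) = e^(−0.1675) = 0.8458.
C_S = 0.940×1.46/(0.106−0.940) × (0.2265−0.8458) = (-1.646)×(-0.6193) = 1.019 mol/L.
C_R = C_{R0}e^(−k₁τ) = 0.3306 mol/L, so C_T = C_{R0}−C_R−C_S = 0.1102 mol/L; C_S/C_T = 9.25.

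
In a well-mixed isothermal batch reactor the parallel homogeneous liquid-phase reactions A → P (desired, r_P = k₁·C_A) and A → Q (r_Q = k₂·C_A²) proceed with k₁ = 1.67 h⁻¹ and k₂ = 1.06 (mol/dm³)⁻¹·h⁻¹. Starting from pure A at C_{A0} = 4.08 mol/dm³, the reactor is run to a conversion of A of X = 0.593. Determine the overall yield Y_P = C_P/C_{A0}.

0.216

C_A = C_{A0}(1−X) = 1.661 mol/dm³.
Along a PFR/batch, dC_P/dC_A = −r_P/(r_P+r_Q) = −k₁/(k₁+k₂·C_A).
Integrating from C_{A0} to C_A: C_P = (1.67/1.06)·ln[(1.67+1.06·4.08)/(1.67+1.06·1.66)] = 1.575·ln(5.995/3.430) = 0.8795 mol/dm³.
Y_P = C_P/C_{A0} = 0.8795/4.08 = 0.216.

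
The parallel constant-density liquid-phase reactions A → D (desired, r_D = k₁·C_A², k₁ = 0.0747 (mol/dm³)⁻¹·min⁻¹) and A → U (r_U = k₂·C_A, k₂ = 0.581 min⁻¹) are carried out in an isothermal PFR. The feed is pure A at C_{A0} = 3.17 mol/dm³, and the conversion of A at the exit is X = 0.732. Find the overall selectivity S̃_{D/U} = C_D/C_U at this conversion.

0.252

C_A = C_{A0}(1−X) = 0.8496 mol/dm³.
Along a PFR/batch, dC_U/dC_A = −r_U/(r_D+r_U) = −k₂/(k₂+k₁·C_A).
Integrating from C_{A0} to C_A: C_U = (0.581/0.0747)·ln[(0.581+0.0747·3.17)/(0.581+0.0747·0.850)] = 7.778·ln(0.8178/0.6445) = 1.853 mol/dm³.
Then C_D = (C_{A0}−C_A) − C_U = 2.320 − 1.853 = 0.4678 mol/dm³.
S̃_{D/U} = C_D/C_U = 0.4678/1.853 = 0.252.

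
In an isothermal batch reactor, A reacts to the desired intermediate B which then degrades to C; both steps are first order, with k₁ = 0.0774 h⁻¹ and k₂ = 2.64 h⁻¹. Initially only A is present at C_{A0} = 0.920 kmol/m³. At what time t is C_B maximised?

1.38 h

The intermediate peaks when r₁ = r₂, i.e. k₁e^(−k₁t) = k₂e^(−k₂t), giving t_opt = ln(k₂/k₁)/(k₂−k₁).
= ln(2.64/0.0774)/(2.64−0.0774) = ln(34.11)/2.563 = 3.530/2.563 = 1.38 h.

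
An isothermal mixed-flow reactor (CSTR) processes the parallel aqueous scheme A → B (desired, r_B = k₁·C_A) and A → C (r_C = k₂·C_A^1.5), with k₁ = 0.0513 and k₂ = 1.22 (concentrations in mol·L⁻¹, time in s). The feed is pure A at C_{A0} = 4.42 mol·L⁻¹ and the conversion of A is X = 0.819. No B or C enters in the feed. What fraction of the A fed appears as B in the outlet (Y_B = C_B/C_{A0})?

Exit C_A = C_{A0}(1−X) = 4.42×0.181 = 0.8000 mol·L⁻¹.
A CSTR operates uniformly at the exit composition, giving r_B = 0.04104 and r_C = 0.8730 (each k·C_A^n at C_A = 0.8000).
Fraction of consumed A going to B: r_B/(r_B+r_C) = 0.04490.
C_B = 0.04490·C_{A0}·X = 0.04490×4.42×0.819 = 0.163 mol·L⁻¹; Y_B = C_B/C_{A0} = 0.0368.

0.0368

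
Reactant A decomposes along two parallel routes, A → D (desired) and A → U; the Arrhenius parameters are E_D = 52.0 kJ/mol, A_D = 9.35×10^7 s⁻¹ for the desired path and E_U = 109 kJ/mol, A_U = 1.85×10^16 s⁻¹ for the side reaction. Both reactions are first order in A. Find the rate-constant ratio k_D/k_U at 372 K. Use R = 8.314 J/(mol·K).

Since both paths have the same order in A, the concentration cancels and S_{D/U} = k_D/k_U = (A_D/A_U)·exp[(E_U−E_D)/(RT)].
(E_U−E_D)/(RT) = (109−52.0)×10³/(8.314×372) = 57000/3093 = 18.43.
k_D/k_U = (9.35×10^7/1.85×10^16)·exp(18.43) = 5.054×10^-9 × 1.009×10^8 = 0.510.

0.510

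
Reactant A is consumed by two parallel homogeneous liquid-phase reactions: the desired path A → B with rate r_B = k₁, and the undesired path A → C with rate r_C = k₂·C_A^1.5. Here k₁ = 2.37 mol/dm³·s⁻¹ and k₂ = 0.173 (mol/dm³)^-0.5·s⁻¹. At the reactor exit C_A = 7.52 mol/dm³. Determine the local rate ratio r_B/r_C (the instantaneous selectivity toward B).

0.664

S_{B/C} = r_B/r_C = (k₁)/(k₂·C_A^1.5) = (k₁/k₂)·C_A^-1.5.
= (2.37) / (0.173×7.520^1.5) = 2.370/3.568 = 0.664.
The undesired path is higher order in A, so low C_A (CSTR or dilute feed) favours B.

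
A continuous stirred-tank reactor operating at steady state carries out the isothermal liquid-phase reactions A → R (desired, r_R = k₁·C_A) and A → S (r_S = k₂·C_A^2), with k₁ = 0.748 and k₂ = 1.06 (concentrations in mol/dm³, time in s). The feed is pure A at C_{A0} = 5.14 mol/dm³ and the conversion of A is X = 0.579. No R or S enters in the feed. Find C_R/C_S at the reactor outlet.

0.326

Exit C_A = C_{A0}(1−X) = 5.14×0.421 = 2.164 mol/dm³.
A CSTR operates uniformly at the exit composition, giving r_R = 1.619 and r_S = 4.964 (each k·C_A^n at C_A = 2.164).
Overall selectivity = C_R/C_S = r_Rτ/(r_Sτ) = r_R/r_S = 0.326.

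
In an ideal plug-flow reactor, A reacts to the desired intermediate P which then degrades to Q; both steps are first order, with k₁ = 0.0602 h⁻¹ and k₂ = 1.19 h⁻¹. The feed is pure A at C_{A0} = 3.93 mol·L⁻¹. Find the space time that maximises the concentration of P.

2.64 h

The intermediate peaks when r₁ = r₂, i.e. k₁e^(−k₁τ) = k₂e^(−k₂τ), giving τ_opt = ln(k₂/k₁)/(k₂−k₁).
= ln(1.19/0.0602)/(1.19−0.0602) = ln(19.77)/1.130 = 2.984/1.130 = 2.64 h.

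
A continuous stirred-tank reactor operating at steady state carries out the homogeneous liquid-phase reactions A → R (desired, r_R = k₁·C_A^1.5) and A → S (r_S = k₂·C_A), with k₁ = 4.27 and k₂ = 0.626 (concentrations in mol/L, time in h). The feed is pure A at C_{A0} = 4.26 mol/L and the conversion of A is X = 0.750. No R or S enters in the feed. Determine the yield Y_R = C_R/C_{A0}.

0.657

Exit C_A = C_{A0}(1−X) = 4.26×0.250 = 1.065 mol/L.
In a CSTR the entire volume is at exit conditions, so r_R = 4.27×1.065^1.5 = 4.693 and r_S = 0.626×1.065 = 0.6667.
Fraction of consumed A going to R: r_R/(r_R+r_S) = 0.8756.
C_R = 0.8756·C_{A0}·X = 0.8756×4.26×0.750 = 2.80 mol/L; Y_R = C_R/C_{A0} = 0.657.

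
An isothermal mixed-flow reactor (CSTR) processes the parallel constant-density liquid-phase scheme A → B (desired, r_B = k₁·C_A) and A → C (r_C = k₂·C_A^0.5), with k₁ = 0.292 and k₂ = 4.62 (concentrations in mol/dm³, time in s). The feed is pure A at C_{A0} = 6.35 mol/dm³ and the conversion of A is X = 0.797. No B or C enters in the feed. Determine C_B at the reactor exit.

0.339 mol/dm³

Exit C_A = C_{A0}(1−X) = 6.35×0.203 = 1.289 mol/dm³.
In a CSTR the entire volume is at exit conditions, so r_B = 0.292×1.289 = 0.3764 and r_C = 4.62×1.289^0.5 = 5.245.
Fraction of consumed A going to B: r_B/(r_B+r_C) = 0.06695.
C_B = 0.06695·C_{A0}·X = 0.06695×6.35×0.797 = 0.339 mol/dm³.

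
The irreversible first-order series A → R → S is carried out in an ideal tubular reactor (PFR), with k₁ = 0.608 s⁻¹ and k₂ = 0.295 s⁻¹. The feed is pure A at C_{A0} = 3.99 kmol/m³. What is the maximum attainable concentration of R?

At the optimum, C_{R,max}/C_{A0} = (k₁/k₂)^[k₂/(k₂−k₁)].
= (0.608/0.295)^(0.295/(0.295−0.608)) = (2.061)^(-0.9425) = 0.5058.
C_{R,max} = 0.5058×3.99 = 2.02 kmol/m³.

2.02 kmol/m³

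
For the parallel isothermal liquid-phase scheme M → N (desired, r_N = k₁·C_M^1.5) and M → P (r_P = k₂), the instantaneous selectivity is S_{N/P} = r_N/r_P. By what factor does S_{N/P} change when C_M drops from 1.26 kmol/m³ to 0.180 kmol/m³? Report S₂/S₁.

0.0540

S_{N/P} = (k₁/k₂)·C_M^1.5, so S₂/S₁ = (C_{M,2}/C_{M,1})^1.5.
= (0.180/1.26)^1.5 = (0.1429)^1.5 = 0.0540.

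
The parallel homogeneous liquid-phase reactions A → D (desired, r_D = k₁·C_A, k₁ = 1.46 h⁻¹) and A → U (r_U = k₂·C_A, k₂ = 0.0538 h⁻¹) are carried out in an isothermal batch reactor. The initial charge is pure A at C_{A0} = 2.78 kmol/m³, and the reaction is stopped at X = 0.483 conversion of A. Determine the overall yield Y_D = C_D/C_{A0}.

C_A = C_{A0}(1−X) = 1.437 kmol/m³.
Both paths are first order in A, so the instantaneous fraction to D is constant: dC_D/d(−C_A) = k₁/(k₁+k₂) = 0.9645.
C_D = 0.9645·(C_{A0}−C_A) = 0.9645×1.343 = 1.30 kmol/m³.
Y_D = C_D/C_{A0} = 1.295/2.78 = 0.466.

0.466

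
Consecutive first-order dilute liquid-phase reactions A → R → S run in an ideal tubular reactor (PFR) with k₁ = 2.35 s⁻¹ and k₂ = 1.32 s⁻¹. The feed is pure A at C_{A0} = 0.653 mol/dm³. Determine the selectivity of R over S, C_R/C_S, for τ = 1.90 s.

The intermediate concentration in a first-order A→B→C sequence is C_R = k₁C_{A0}(e^(−k₁τ) − e^(−k₂τ))/(k₂−k₁).
e^(−k₁τ) = e^(−2.35×1.90) = e^(−4.465) = 0.01150; e^(−k₂τ) = e^(−2.508) = 0.08143.
C_R = 2.35×0.653/(1.32−2.35) × (0.01150−0.08143) = (-1.490)×(-0.06993) = 0.1042 mol/dm³.
C_A = C_{A0}e^(−k₁τ) = 0.007513 mol/dm³, so C_S = C_{A0}−C_A−C_R = 0.5413 mol/dm³; C_R/C_S = 0.192.

0.192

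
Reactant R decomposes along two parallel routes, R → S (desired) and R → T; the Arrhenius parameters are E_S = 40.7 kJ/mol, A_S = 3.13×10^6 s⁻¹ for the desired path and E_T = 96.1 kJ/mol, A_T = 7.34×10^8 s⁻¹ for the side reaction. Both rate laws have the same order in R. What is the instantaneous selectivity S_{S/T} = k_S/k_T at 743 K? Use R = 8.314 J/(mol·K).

With equal orders, S_{S/T} = k_S/k_T = (A_S/A_T)·exp[(E_T−E_S)/(RT)].
(E_T−E_S)/(RT) = (96.1−40.7)×10³/(8.314×743) = 55400/6177 = 8.968.
k_S/k_T = (3.13×10^6/7.34×10^8)·exp(8.968) = 0.004264 × 7850 = 33.5.

33.5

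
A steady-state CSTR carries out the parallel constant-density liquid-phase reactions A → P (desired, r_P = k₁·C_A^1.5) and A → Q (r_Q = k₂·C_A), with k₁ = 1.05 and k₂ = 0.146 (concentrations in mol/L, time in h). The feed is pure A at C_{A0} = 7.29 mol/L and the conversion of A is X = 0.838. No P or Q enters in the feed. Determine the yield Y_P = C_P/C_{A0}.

0.743

Exit C_A = C_{A0}(1−X) = 7.29×0.162 = 1.181 mol/L.
Rates in a CSTR are evaluated at the outlet concentration: r_P = 1.05×1.181^1.5 = 1.348, r_Q = 0.146×1.181 = 0.1724.
Fraction of consumed A going to P: r_P/(r_P+r_Q) = 0.8866.
C_P = 0.8866·C_{A0}·X = 0.8866×7.29×0.838 = 5.42 mol/L; Y_P = C_P/C_{A0} = 0.743.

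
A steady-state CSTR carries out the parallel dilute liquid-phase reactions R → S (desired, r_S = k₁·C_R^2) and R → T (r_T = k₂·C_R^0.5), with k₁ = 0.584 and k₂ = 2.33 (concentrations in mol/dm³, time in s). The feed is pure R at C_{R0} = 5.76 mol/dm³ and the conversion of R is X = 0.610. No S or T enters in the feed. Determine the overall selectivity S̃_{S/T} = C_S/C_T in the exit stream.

Exit C_R = C_{R0}(1−X) = 5.76×0.390 = 2.246 mol/dm³.
In a CSTR the entire volume is at exit conditions, so r_S = 0.584×2.246^2 = 2.947 and r_T = 2.33×2.246^0.5 = 3.492.
Overall selectivity = C_S/C_T = r_Sτ/(r_Tτ) = r_S/r_T = 0.844.

0.844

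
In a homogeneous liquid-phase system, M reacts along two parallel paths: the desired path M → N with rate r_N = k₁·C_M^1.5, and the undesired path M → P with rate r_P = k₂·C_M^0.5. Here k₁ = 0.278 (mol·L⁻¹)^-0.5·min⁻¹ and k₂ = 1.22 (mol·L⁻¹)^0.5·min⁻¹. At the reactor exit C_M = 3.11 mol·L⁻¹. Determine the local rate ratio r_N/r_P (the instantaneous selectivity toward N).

0.709

S_{N/P} = r_N/r_P = (k₁·C_M^1.5)/(k₂·C_M^0.5) = (k₁/k₂)·C_M.
= (0.278×3.110^1.5) / (1.22×3.110^0.5) = 1.525/2.151 = 0.709.
Since the desired path is higher order in M, keeping C_M high (PFR or concentrated feed) favours N.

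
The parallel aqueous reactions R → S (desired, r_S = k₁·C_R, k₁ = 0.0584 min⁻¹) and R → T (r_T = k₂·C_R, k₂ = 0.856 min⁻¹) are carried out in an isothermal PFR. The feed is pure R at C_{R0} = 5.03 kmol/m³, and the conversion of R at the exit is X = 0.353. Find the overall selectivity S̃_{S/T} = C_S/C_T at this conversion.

C_R = C_{R0}(1−X) = 3.254 kmol/m³.
Both paths are first order in R, so the instantaneous fraction to S is constant: dC_S/d(−C_R) = k₁/(k₁+k₂) = 0.06387.
C_S = 0.06387·(C_{R0}−C_R) = 0.06387×1.776 = 0.113 kmol/m³.
C_T = (C_{R0}−C_R)−C_S = 1.662 kmol/m³; S̃_{S/T} = 0.1134/1.662 = 0.0682.

0.0682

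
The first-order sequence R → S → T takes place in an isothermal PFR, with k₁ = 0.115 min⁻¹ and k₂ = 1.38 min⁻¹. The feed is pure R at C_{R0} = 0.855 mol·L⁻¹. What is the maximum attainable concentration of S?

0.0568 mol·L⁻¹

At the optimum, C_{S,max}/C_{R0} = (k₁/k₂)^[k₂/(k₂−k₁)].
= (0.115/1.38)^(1.38/(1.38−0.115)) = (0.08333)^(1.091) = 0.06648.
C_{S,max} = 0.06648×0.855 = 0.0568 mol·L⁻¹.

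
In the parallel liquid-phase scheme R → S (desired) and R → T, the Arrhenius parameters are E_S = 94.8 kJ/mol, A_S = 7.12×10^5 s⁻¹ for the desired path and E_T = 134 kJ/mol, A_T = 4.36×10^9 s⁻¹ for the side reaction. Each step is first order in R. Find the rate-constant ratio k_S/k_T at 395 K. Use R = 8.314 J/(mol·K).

24.9

k_S/k_T = (A_S/A_T)·exp[−(E_S−E_T)/(RT)] = (A_S/A_T)·exp[(E_T−E_S)/(RT)].
(E_T−E_S)/(RT) = (134−94.8)×10³/(8.314×395) = 39200/3284 = 11.94.
k_S/k_T = (7.12×10^5/4.36×10^9)·exp(11.94) = 1.633×10^-4 × 1.527×10^5 = 24.9.
Since E_S < E_T, lowering the temperature improves selectivity toward S.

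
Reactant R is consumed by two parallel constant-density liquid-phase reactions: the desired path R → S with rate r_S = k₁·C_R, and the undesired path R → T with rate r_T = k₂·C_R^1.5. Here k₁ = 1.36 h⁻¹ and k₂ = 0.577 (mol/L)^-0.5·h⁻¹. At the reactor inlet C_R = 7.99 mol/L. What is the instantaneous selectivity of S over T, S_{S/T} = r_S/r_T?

S_{S/T} = r_S/r_T = (k₁·C_R)/(k₂·C_R^1.5) = (k₁/k₂)·C_R^-0.5.
= (1.36×7.990) / (0.577×7.990^1.5) = 10.87/13.03 = 0.834.
The undesired path is higher order in R, so low C_R (CSTR or dilute feed) favours S.

0.834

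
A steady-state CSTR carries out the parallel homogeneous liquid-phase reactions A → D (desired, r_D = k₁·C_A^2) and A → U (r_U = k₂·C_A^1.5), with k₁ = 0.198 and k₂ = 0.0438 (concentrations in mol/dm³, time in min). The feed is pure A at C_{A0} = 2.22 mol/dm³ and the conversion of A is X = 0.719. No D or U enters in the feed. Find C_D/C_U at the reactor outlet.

3.57

Exit C_A = C_{A0}(1−X) = 2.22×0.281 = 0.6238 mol/dm³.
A CSTR operates uniformly at the exit composition, giving r_D = 0.07705 and r_U = 0.02158 (each k·C_A^n at C_A = 0.6238).
Overall selectivity = C_D/C_U = r_Dτ/(r_Uτ) = r_D/r_U = 3.57.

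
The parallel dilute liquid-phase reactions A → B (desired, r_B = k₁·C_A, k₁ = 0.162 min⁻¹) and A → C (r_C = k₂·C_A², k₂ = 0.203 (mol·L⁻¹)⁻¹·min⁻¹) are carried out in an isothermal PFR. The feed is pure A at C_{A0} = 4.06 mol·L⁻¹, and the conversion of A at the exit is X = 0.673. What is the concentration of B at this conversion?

0.660 mol·L⁻¹

C_A = C_{A0}(1−X) = 1.328 mol·L⁻¹.
Along a PFR/batch, dC_B/dC_A = −r_B/(r_B+r_C) = −k₁/(k₁+k₂·C_A).
Integrating from C_{A0} to C_A: C_B = (0.162/0.203)·ln[(0.162+0.203·4.06)/(0.162+0.203·1.33)] = 0.7980·ln(0.9862/0.4315) = 0.6596 mol·L⁻¹.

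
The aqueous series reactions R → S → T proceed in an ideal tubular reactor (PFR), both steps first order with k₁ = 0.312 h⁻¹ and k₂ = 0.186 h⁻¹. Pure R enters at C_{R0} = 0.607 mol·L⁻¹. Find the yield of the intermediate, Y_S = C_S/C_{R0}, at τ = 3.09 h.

0.449

For first-order series with pure R initially, C_S(τ) = k₁C_{R0}/(k₂−k₁)·(e^(−k₁τ) − e^(−k₂τ)).
e^(−k₁τ) = e^(−0.312×3.09) = e^(−0.9641) = 0.3813; e^(−k₂τ) = e^(−0.5747) = 0.5629.
C_S = 0.312×0.607/(0.186−0.312) × (0.3813−0.5629) = (-1.503)×(-0.1815) = 0.2728 mol·L⁻¹.
Y_S = C_S/C_{R0} = 0.2728/0.607 = 0.449.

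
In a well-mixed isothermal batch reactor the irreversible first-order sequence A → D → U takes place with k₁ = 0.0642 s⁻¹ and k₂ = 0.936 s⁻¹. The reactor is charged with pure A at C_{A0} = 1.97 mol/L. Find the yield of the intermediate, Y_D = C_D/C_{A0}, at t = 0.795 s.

The intermediate concentration in a first-order A→B→C sequence is C_D = k₁C_{A0}(e^(−k₁t) − e^(−k₂t))/(k₂−k₁).
e^(−k₁t) = e^(−0.0642×0.795) = e^(−0.05104) = 0.9502; e^(−k₂t) = e^(−0.7441) = 0.4752.
C_D = 0.0642×1.97/(0.936−0.0642) × (0.9502−0.4752) = 0.1451×0.4751 = 0.06892 mol/L.
Y_D = C_D/C_{A0} = 0.06892/1.97 = 0.0350.

0.0350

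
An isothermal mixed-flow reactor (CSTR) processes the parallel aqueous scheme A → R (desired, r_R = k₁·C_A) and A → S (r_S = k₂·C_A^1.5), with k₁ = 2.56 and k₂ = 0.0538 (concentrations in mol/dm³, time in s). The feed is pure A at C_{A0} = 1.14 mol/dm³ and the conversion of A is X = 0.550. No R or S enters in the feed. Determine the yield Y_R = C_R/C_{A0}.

0.542

Exit C_A = C_{A0}(1−X) = 1.14×0.450 = 0.5130 mol/dm³.
In a CSTR the entire volume is at exit conditions, so r_R = 2.56×0.5130 = 1.313 and r_S = 0.0538×0.5130^1.5 = 0.01977.
Fraction of consumed A going to R: r_R/(r_R+r_S) = 0.9852.
C_R = 0.9852·C_{A0}·X = 0.9852×1.14×0.550 = 0.618 mol/dm³; Y_R = C_R/C_{A0} = 0.542.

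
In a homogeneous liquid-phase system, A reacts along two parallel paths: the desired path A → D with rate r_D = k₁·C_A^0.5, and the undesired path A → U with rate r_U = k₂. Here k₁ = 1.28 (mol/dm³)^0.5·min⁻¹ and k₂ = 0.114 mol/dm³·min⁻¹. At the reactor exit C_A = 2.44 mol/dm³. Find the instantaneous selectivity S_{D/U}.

S_{D/U} = r_D/r_U = (k₁·C_A^0.5)/(k₂) = (k₁/k₂)·C_A^0.5.
= (1.28×2.440^0.5) / (0.114) = 1.999/0.1140 = 17.5.
Since the desired path is higher order in A, keeping C_A high (PFR or concentrated feed) favours D.

17.5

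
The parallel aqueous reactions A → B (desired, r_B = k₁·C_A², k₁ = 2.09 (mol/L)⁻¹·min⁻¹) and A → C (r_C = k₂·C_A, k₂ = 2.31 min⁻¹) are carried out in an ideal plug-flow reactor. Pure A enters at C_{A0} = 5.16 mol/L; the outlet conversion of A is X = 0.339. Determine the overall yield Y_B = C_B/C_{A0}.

0.269

C_A = C_{A0}(1−X) = 3.411 mol/L.
Along a PFR/batch, dC_C/dC_A = −r_C/(r_B+r_C) = −k₂/(k₂+k₁·C_A).
Integrating from C_{A0} to C_A: C_C = (2.31/2.09)·ln[(2.31+2.09·5.16)/(2.31+2.09·3.41)] = 1.105·ln(13.09/9.438) = 0.3619 mol/L.
Then C_B = (C_{A0}−C_A) − C_C = 1.749 − 0.3619 = 1.387 mol/L.
Y_B = C_B/C_{A0} = 1.387/5.16 = 0.269.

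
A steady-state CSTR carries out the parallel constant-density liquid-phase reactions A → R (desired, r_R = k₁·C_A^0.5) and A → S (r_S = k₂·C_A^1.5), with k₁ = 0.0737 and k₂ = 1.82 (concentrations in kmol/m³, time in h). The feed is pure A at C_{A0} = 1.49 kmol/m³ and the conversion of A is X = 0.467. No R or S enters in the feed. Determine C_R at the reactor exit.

0.0338 kmol/m³

Exit C_A = C_{A0}(1−X) = 1.49×0.533 = 0.7942 kmol/m³.
Rates in a CSTR are evaluated at the outlet concentration: r_R = 0.0737×0.7942^0.5 = 0.06568, r_S = 1.82×0.7942^1.5 = 1.288.
Fraction of consumed A going to R: r_R/(r_R+r_S) = 0.04852.
C_R = 0.04852·C_{A0}·X = 0.04852×1.49×0.467 = 0.0338 kmol/m³.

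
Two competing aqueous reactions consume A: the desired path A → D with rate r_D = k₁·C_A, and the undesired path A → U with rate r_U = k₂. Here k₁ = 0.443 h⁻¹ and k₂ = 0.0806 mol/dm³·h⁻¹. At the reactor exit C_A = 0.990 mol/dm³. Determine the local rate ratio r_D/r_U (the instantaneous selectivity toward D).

S_{D/U} = r_D/r_U = (k₁·C_A)/(k₂) = (k₁/k₂)·C_A.
= (0.443×0.9900) / (0.0806) = 0.4386/0.08060 = 5.44.

5.44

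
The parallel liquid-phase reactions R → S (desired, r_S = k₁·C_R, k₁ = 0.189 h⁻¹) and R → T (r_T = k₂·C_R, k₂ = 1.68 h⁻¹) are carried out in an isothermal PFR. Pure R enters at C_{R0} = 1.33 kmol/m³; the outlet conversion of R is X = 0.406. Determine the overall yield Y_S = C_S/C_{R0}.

0.0411

C_R = C_{R0}(1−X) = 0.7900 kmol/m³.
Both paths are first order in R, so the instantaneous fraction to S is constant: dC_S/d(−C_R) = k₁/(k₁+k₂) = 0.1011.
C_S = 0.1011·(C_{R0}−C_R) = 0.1011×0.5400 = 0.0546 kmol/m³.
Y_S = C_S/C_{R0} = 0.05460/1.33 = 0.0411.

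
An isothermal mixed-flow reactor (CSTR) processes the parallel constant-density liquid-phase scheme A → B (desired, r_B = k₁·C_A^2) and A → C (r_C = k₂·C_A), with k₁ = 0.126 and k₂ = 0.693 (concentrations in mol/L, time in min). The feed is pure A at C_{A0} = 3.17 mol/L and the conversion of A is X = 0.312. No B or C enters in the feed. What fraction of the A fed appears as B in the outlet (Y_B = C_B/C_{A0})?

0.0886

Exit C_A = C_{A0}(1−X) = 3.17×0.688 = 2.181 mol/L.
Rates in a CSTR are evaluated at the outlet concentration: r_B = 0.126×2.181^2 = 0.5993, r_C = 0.693×2.181 = 1.511.
Fraction of consumed A going to B: r_B/(r_B+r_C) = 0.2839.
C_B = 0.2839·C_{A0}·X = 0.2839×3.17×0.312 = 0.281 mol/L; Y_B = C_B/C_{A0} = 0.0886.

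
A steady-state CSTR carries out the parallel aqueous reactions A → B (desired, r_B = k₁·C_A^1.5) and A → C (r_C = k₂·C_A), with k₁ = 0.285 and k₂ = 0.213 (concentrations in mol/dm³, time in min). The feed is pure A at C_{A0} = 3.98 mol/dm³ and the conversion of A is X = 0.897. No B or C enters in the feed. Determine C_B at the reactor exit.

Exit C_A = C_{A0}(1−X) = 3.98×0.103 = 0.4099 mol/dm³.
A CSTR operates uniformly at the exit composition, giving r_B = 0.07480 and r_C = 0.08732 (each k·C_A^n at C_A = 0.4099).
Fraction of consumed A going to B: r_B/(r_B+r_C) = 0.4614.
C_B = 0.4614·C_{A0}·X = 0.4614×3.98×0.897 = 1.65 mol/dm³.

1.65 mol/dm³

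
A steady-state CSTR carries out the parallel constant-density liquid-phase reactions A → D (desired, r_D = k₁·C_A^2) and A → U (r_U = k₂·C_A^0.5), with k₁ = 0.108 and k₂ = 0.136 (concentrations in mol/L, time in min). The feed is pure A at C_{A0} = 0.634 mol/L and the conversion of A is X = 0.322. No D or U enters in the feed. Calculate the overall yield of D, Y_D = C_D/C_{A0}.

0.0589

Exit C_A = C_{A0}(1−X) = 0.634×0.678 = 0.4299 mol/L.
Rates in a CSTR are evaluated at the outlet concentration: r_D = 0.108×0.4299^2 = 0.01996, r_U = 0.136×0.4299^0.5 = 0.08917.
Fraction of consumed A going to D: r_D/(r_D+r_U) = 0.1829.
C_D = 0.1829·C_{A0}·X = 0.1829×0.634×0.322 = 0.0373 mol/L; Y_D = C_D/C_{A0} = 0.0589.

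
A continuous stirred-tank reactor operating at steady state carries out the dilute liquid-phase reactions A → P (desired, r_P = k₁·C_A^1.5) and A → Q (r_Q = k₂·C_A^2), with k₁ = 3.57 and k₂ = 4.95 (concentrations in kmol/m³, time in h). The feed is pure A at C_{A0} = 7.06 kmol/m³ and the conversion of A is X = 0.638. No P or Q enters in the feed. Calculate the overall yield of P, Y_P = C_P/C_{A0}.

0.198

Exit C_A = C_{A0}(1−X) = 7.06×0.362 = 2.556 kmol/m³.
Rates in a CSTR are evaluated at the outlet concentration: r_P = 3.57×2.556^1.5 = 14.59, r_Q = 4.95×2.556^2 = 32.33.
Fraction of consumed A going to P: r_P/(r_P+r_Q) = 0.3109.
C_P = 0.3109·C_{A0}·X = 0.3109×7.06×0.638 = 1.40 kmol/m³; Y_P = C_P/C_{A0} = 0.198.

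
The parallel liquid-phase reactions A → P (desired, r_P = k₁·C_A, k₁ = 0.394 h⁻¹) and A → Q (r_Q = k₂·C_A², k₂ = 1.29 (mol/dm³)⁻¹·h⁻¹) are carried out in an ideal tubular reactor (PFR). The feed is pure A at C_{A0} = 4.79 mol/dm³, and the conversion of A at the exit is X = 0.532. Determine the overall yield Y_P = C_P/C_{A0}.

0.0442

C_A = C_{A0}(1−X) = 2.242 mol/dm³.
Along a PFR/batch, dC_P/dC_A = −r_P/(r_P+r_Q) = −k₁/(k₁+k₂·C_A).
Integrating from C_{A0} to C_A: C_P = (0.394/1.29)·ln[(0.394+1.29·4.79)/(0.394+1.29·2.24)] = 0.3054·ln(6.573/3.286) = 0.2118 mol/dm³.
Y_P = C_P/C_{A0} = 0.2118/4.79 = 0.0442.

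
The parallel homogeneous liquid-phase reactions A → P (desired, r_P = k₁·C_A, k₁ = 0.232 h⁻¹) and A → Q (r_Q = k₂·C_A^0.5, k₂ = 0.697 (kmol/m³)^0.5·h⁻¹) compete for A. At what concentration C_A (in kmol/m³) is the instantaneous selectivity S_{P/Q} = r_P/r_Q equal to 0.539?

2.62 kmol/m³

S_{P/Q} = (k₁/k₂)·C_A^0.5 ⇒ C_A = (S·k₂/k₁)^(2).
= (0.539×0.697/0.232)^(2) = (1.619)^(2) = 2.62 kmol/m³.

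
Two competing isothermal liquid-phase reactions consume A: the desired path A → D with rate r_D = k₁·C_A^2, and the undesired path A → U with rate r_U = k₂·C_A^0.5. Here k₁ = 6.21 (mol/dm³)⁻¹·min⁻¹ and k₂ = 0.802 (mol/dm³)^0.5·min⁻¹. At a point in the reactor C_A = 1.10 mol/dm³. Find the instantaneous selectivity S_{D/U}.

S_{D/U} = r_D/r_U = (k₁·C_A^2)/(k₂·C_A^0.5) = (k₁/k₂)·C_A^1.5.
= (6.21×1.100^2) / (0.802×1.100^0.5) = 7.514/0.8411 = 8.93.

8.93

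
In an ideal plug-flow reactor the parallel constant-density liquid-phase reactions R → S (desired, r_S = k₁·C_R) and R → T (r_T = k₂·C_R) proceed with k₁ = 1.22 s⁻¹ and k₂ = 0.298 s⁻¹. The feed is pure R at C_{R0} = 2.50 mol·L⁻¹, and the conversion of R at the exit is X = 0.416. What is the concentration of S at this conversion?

C_R = C_{R0}(1−X) = 1.460 mol·L⁻¹.
Both paths are first order in R, so the instantaneous fraction to S is constant: dC_S/d(−C_R) = k₁/(k₁+k₂) = 0.8037.
C_S = 0.8037·(C_{R0}−C_R) = 0.8037×1.040 = 0.836 mol·L⁻¹.

0.836 mol·L⁻¹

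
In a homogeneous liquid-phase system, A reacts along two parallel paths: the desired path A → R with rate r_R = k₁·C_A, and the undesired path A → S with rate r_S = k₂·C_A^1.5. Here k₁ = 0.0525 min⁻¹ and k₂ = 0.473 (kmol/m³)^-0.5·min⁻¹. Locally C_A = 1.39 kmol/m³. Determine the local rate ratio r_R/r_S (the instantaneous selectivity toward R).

S_{R/S} = r_R/r_S = (k₁·C_A)/(k₂·C_A^1.5) = (k₁/k₂)·C_A^-0.5.
= (0.0525×1.390) / (0.473×1.390^1.5) = 0.07297/0.7751 = 0.0941.
The undesired path is higher order in A, so low C_A (CSTR or dilute feed) favours R.

0.0941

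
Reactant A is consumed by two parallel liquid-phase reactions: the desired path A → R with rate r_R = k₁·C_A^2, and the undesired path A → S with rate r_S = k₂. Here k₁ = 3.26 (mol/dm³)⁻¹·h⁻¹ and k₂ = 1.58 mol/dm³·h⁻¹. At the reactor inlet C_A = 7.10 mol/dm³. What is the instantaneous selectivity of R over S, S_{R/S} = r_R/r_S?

104

S_{R/S} = r_R/r_S = (k₁·C_A^2)/(k₂) = (k₁/k₂)·C_A^2.
= (3.26×7.100^2) / (1.58) = 164.3/1.580 = 104.
Since the desired path is higher order in A, keeping C_A high (PFR or concentrated feed) favours R.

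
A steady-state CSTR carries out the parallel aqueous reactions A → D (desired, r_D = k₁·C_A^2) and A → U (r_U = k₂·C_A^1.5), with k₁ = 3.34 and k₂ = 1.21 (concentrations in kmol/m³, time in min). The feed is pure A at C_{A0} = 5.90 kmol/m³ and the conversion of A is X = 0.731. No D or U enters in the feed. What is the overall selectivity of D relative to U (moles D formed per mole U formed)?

Exit C_A = C_{A0}(1−X) = 5.90×0.269 = 1.587 kmol/m³.
Rates in a CSTR are evaluated at the outlet concentration: r_D = 3.34×1.587^2 = 8.413, r_U = 1.21×1.587^1.5 = 2.419.
Overall selectivity = C_D/C_U = r_Dτ/(r_Uτ) = r_D/r_U = 3.48.

3.48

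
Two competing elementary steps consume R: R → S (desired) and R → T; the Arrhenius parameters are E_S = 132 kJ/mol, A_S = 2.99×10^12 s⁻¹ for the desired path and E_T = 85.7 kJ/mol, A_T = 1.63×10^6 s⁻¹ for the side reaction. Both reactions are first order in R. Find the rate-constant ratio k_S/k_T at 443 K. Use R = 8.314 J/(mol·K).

6.37

Since both paths have the same order in R, the concentration cancels and S_{S/T} = k_S/k_T = (A_S/A_T)·exp[(E_T−E_S)/(RT)].
(E_T−E_S)/(RT) = (85.7−132)×10³/(8.314×443) = -46300/3683 = -12.57.
k_S/k_T = (2.99×10^12/1.63×10^6)·exp(-12.57) = 1.834×10^6 × 3.471×10^-6 = 6.37.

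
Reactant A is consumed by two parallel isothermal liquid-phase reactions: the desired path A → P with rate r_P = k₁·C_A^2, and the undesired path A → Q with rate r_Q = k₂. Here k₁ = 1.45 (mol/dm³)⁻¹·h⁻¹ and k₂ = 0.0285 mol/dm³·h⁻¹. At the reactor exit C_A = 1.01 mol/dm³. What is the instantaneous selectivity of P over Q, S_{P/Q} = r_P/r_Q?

51.9

S_{P/Q} = r_P/r_Q = (k₁·C_A^2)/(k₂) = (k₁/k₂)·C_A^2.
= (1.45×1.010^2) / (0.0285) = 1.479/0.02850 = 51.9.
Since the desired path is higher order in A, keeping C_A high (PFR or concentrated feed) favours P.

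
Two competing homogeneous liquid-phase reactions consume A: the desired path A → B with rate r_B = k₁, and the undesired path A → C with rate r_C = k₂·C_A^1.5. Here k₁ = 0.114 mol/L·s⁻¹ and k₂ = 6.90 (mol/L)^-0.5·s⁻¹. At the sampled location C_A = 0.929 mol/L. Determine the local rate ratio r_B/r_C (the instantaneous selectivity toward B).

0.0185

S_{B/C} = r_B/r_C = (k₁)/(k₂·C_A^1.5) = (k₁/k₂)·C_A^-1.5.
= (0.114) / (6.90×0.9290^1.5) = 0.1140/6.178 = 0.0185.
The undesired path is higher order in A, so low C_A (CSTR or dilute feed) favours B.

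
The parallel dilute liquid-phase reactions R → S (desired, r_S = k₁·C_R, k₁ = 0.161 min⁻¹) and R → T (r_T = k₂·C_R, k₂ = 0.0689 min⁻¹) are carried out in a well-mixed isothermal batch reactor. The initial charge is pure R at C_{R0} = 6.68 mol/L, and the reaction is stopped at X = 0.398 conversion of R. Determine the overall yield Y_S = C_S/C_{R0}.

0.279

C_R = C_{R0}(1−X) = 4.021 mol/L.
Both paths are first order in R, so the instantaneous fraction to S is constant: dC_S/d(−C_R) = k₁/(k₁+k₂) = 0.7003.
C_S = 0.7003·(C_{R0}−C_R) = 0.7003×2.659 = 1.86 mol/L.
Y_S = C_S/C_{R0} = 1.862/6.68 = 0.279.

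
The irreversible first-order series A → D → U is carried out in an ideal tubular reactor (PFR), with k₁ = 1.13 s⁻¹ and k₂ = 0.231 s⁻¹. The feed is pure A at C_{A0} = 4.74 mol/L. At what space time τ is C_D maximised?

1.77 s

Setting dC_D/dτ = 0 gives τ_opt = ln(k₂/k₁)/(k₂−k₁).
= ln(0.231/1.13)/(0.231−1.13) = ln(0.2044)/-0.8990 = -1.588/-0.8990 = 1.77 s.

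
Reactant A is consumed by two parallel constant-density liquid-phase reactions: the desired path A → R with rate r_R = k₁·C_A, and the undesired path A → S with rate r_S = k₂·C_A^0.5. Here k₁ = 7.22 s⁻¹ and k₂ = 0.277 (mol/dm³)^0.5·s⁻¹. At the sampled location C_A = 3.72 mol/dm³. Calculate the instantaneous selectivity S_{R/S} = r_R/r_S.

S_{R/S} = r_R/r_S = (k₁·C_A)/(k₂·C_A^0.5) = (k₁/k₂)·C_A^0.5.
= (7.22×3.720) / (0.277×3.720^0.5) = 26.86/0.5343 = 50.3.
Since the desired path is higher order in A, keeping C_A high (PFR or concentrated feed) favours R.

50.3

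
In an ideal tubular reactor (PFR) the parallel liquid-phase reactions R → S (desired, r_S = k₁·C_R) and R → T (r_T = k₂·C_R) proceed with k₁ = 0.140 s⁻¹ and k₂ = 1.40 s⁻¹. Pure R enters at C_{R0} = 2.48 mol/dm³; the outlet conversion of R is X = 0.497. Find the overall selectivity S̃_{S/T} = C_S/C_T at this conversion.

C_R = C_{R0}(1−X) = 1.247 mol/dm³.
Both paths are first order in R, so the instantaneous fraction to S is constant: dC_S/d(−C_R) = k₁/(k₁+k₂) = 0.09091.
C_S = 0.09091·(C_{R0}−C_R) = 0.09091×1.233 = 0.112 mol/dm³.
C_T = (C_{R0}−C_R)−C_S = 1.121 mol/dm³; S̃_{S/T} = 0.1121/1.121 = 0.100.

0.100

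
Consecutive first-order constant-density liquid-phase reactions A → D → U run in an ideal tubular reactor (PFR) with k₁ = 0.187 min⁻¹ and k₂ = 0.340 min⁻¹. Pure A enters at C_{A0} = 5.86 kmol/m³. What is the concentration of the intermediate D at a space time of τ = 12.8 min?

0.562 kmol/m³

Solving the coupled first-order balances gives C_D(τ) = [k₁/(k₂−k₁)]·C_{A0}·(e^(−k₁τ) − e^(−k₂τ)).
e^(−k₁τ) = e^(−0.187×12.8) = e^(−2.394) = 0.09130; e^(−k₂τ) = e^(−4.352) = 0.01288.
C_D = 0.187×5.86/(0.340−0.187) × (0.09130−0.01288) = 7.162×0.07842 = 0.5617 kmol/m³.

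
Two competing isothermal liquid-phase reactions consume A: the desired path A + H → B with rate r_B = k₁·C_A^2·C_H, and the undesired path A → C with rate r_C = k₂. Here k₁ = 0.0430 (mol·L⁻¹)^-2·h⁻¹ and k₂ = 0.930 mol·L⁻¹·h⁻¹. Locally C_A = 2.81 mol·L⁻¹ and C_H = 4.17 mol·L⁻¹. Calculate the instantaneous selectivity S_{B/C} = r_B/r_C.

S_{B/C} = r_B/r_C = (k₁·C_A^2·C_H)/(k₂) = (k₁/k₂)·C_A^2·C_H.
= (0.0430×2.810^2×4.170) / (0.930) = 1.416/0.9300 = 1.52.
Since the desired path is higher order in A, keeping C_A high (PFR or concentrated feed) favours B.

1.52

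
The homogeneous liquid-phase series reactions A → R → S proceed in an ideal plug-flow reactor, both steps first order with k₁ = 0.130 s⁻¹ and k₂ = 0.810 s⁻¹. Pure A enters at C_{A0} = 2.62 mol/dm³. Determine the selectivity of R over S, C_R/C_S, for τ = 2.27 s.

For first-order series with pure A initially, C_R(τ) = k₁C_{A0}/(k₂−k₁)·(e^(−k₁τ) − e^(−k₂τ)).
e^(−k₁τ) = e^(−0.130×2.27) = e^(−0.2951) = 0.7445; e^(−k₂τ) = e^(−1.839) = 0.1590.
C_R = 0.130×2.62/(0.810−0.130) × (0.7445−0.1590) = 0.5009×0.5854 = 0.2932 mol/dm³.
C_A = C_{A0}e^(−k₁τ) = 1.950 mol/dm³, so C_S = C_{A0}−C_A−C_R = 0.3763 mol/dm³; C_R/C_S = 0.779.

0.779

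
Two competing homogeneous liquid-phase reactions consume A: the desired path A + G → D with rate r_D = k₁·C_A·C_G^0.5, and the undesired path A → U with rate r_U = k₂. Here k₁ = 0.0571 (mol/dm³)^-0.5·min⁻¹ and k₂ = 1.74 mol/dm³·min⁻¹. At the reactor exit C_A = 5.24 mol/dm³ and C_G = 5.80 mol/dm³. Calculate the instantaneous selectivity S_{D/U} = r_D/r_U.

S_{D/U} = r_D/r_U = (k₁·C_A·C_G^0.5)/(k₂) = (k₁/k₂)·C_A·C_G^0.5.
= (0.0571×5.240×5.800^0.5) / (1.74) = 0.7206/1.740 = 0.414.
Since the desired path is higher order in A, keeping C_A high (PFR or concentrated feed) favours D.

0.414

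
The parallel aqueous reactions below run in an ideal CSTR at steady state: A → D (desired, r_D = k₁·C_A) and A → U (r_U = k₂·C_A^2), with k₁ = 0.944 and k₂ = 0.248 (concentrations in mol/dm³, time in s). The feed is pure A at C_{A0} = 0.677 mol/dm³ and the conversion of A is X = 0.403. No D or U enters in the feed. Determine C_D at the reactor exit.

Exit C_A = C_{A0}(1−X) = 0.677×0.597 = 0.4042 mol/dm³.
A CSTR operates uniformly at the exit composition, giving r_D = 0.3815 and r_U = 0.04051 (each k·C_A^n at C_A = 0.4042).
Fraction of consumed A going to D: r_D/(r_D+r_U) = 0.9040.
C_D = 0.9040·C_{A0}·X = 0.9040×0.677×0.403 = 0.247 mol/dm³.

0.247 mol/dm³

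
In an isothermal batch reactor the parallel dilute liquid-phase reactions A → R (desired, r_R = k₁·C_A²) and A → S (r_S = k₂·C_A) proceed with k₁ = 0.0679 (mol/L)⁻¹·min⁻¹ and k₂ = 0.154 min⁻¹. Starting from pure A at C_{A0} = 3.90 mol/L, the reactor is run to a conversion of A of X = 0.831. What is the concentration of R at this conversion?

1.55 mol/L

C_A = C_{A0}(1−X) = 0.6591 mol/L.
Along a PFR/batch, dC_S/dC_A = −r_S/(r_R+r_S) = −k₂/(k₂+k₁·C_A).
Integrating from C_{A0} to C_A: C_S = (0.154/0.0679)·ln[(0.154+0.0679·3.90)/(0.154+0.0679·0.659)] = 2.268·ln(0.4188/0.1988) = 1.690 mol/L.
Then C_R = (C_{A0}−C_A) − C_S = 3.241 − 1.690 = 1.550 mol/L.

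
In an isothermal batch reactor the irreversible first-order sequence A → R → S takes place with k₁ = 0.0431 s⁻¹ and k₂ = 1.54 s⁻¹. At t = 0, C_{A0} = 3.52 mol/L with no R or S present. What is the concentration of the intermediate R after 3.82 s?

For first-order series with pure A initially, C_R(t) = k₁C_{A0}/(k₂−k₁)·(e^(−k₁t) − e^(−k₂t)).
e^(−k₁t) = e^(−0.0431×3.82) = e^(−0.1646) = 0.8482; e^(−k₂t) = e^(−5.883) = 0.002787.
C_R = 0.0431×3.52/(1.54−0.0431) × (0.8482−0.002787) = 0.1014×0.8454 = 0.08568 mol/L.

0.0857 mol/L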